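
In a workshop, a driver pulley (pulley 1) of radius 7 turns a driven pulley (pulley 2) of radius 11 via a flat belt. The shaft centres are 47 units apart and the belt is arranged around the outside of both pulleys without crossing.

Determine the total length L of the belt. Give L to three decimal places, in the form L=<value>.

open belt: β = asin((r2−r1)/C) = asin(4/47) = 4.8821°
wrap1 = π − 2β = 170.2357°
wrap2 = π + 2β = 189.7643°
tangent length = C·cosβ = 46.8295
L = r1·wrap1 + r2·wrap2 + 2·C·cosβ = 7·2.9712 + 11·3.3120 + 2·46.8295 = 150.8893

L=150.889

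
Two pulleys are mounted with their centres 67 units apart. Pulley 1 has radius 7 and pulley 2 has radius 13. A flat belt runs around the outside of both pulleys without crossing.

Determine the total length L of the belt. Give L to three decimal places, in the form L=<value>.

open belt: β = asin((r2−r1)/C) = asin(6/67) = 5.1378°
wrap1 = π − 2β = 169.7243°
wrap2 = π + 2β = 190.2757°
tangent length = C·cosβ = 66.7308
L = r1·wrap1 + r2·wrap2 + 2·C·cosβ = 7·2.9622 + 13·3.3209 + 2·66.7308 = 197.3695

L=197.370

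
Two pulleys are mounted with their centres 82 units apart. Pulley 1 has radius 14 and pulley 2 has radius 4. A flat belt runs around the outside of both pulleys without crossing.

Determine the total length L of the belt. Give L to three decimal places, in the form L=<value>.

L=221.770

open belt: β = asin((r2−r1)/C) = asin(-10/82) = -7.0047°
wrap1 = π − 2β = 194.0095°
wrap2 = π + 2β = 165.9905°
tangent length = C·cosβ = 81.3880
L = r1·wrap1 + r2·wrap2 + 2·C·cosβ = 14·3.3861 + 4·2.8971 + 2·81.3880 = 221.7697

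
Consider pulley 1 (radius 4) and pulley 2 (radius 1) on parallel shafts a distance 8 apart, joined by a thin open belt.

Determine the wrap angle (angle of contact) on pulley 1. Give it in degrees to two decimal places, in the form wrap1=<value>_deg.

wrap1=224.05_deg

open belt: β = asin((r2−r1)/C) = asin(-3/8) = -22.0243°
wrap1 = π − 2β = 224.0486°
wrap2 = π + 2β = 135.9514°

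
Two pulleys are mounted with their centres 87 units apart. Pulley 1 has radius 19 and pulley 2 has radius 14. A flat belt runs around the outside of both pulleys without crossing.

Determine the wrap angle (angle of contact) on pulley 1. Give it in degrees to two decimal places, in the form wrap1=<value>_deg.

wrap1=186.59_deg

open belt: β = asin((r2−r1)/C) = asin(-5/87) = -3.2947°
wrap1 = π − 2β = 186.5894°
wrap2 = π + 2β = 173.4106°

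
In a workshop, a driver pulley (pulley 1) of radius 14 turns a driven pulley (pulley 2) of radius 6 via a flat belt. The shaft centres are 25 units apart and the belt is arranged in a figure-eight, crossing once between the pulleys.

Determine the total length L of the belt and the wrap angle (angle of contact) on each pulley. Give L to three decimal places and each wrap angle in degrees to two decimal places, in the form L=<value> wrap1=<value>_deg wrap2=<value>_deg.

crossed belt: β = asin((r1+r2)/C) = asin(20/25) = 53.1301°
wrap1 = wrap2 = π + 2β = 286.2602°
tangent length = C·cosβ = 15.0000
L = (r1+r2)·wrap + 2·C·cosβ = 20·4.9962 + 2·15.0000 = 129.9237

L=129.924 wrap1=286.26_deg wrap2=286.26_deg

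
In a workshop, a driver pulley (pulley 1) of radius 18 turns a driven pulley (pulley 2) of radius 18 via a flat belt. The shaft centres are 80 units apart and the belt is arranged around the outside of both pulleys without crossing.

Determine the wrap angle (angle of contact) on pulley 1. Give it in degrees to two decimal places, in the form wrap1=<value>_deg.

wrap1=180.00_deg

open belt: β = asin((r2−r1)/C) = asin(0/80) = 0.0000°
wrap1 = π − 2β = 180.0000°
wrap2 = π + 2β = 180.0000°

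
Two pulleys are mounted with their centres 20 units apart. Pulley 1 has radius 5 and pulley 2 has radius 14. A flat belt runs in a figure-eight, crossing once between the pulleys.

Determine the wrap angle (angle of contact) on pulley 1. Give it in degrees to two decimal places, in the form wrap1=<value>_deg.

wrap1=323.61_deg

crossed belt: β = asin((r1+r2)/C) = asin(19/20) = 71.8051°
wrap1 = wrap2 = π + 2β = 323.6103°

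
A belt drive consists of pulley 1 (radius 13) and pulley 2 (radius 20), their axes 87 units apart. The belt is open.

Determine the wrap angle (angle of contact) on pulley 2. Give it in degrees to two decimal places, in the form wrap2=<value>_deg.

wrap2=189.23_deg

open belt: β = asin((r2−r1)/C) = asin(7/87) = 4.6150°
wrap1 = π − 2β = 170.7700°
wrap2 = π + 2β = 189.2300°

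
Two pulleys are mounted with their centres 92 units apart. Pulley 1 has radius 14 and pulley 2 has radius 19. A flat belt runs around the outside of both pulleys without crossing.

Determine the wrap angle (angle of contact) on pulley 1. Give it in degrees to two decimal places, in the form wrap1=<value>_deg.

open belt: β = asin((r2−r1)/C) = asin(5/92) = 3.1154°
wrap1 = π − 2β = 173.7691°
wrap2 = π + 2β = 186.2309°

wrap1=173.77_deg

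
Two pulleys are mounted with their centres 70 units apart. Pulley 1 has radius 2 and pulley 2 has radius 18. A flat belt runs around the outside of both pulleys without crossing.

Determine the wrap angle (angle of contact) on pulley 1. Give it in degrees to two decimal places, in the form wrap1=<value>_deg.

open belt: β = asin((r2−r1)/C) = asin(16/70) = 13.2130°
wrap1 = π − 2β = 153.5740°
wrap2 = π + 2β = 206.4260°

wrap1=153.57_deg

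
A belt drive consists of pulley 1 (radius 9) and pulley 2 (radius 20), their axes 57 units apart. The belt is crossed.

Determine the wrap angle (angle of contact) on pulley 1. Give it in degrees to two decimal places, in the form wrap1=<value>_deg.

crossed belt: β = asin((r1+r2)/C) = asin(29/57) = 30.5821°
wrap1 = wrap2 = π + 2β = 241.1641°

wrap1=241.16_deg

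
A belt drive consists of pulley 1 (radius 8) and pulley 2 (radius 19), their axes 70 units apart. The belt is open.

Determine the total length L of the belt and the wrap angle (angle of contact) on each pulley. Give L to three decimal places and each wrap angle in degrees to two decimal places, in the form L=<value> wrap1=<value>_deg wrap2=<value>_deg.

L=226.555 wrap1=161.92_deg wrap2=198.08_deg

open belt: β = asin((r2−r1)/C) = asin(11/70) = 9.0411°
wrap1 = π − 2β = 161.9178°
wrap2 = π + 2β = 198.0822°
tangent length = C·cosβ = 69.1303
L = r1·wrap1 + r2·wrap2 + 2·C·cosβ = 8·2.8260 + 19·3.4572 + 2·69.1303 = 226.5552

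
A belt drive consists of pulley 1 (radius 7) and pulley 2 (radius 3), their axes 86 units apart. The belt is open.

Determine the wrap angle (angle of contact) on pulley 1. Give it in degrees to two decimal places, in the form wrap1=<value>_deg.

wrap1=185.33_deg

open belt: β = asin((r2−r1)/C) = asin(-4/86) = -2.6659°
wrap1 = π − 2β = 185.3318°
wrap2 = π + 2β = 174.6682°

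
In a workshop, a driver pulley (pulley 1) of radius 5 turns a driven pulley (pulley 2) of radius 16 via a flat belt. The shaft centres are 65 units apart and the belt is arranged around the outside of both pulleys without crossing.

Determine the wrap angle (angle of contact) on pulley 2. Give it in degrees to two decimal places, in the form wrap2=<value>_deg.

open belt: β = asin((r2−r1)/C) = asin(11/65) = 9.7431°
wrap1 = π − 2β = 160.5138°
wrap2 = π + 2β = 199.4862°

wrap2=199.49_deg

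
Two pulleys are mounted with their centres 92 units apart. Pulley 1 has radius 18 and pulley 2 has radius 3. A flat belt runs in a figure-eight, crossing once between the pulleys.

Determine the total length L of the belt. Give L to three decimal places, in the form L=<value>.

L=254.788

crossed belt: β = asin((r1+r2)/C) = asin(21/92) = 13.1947°
wrap1 = wrap2 = π + 2β = 206.3894°
tangent length = C·cosβ = 89.5712
L = (r1+r2)·wrap + 2·C·cosβ = 21·3.6022 + 2·89.5712 = 254.7881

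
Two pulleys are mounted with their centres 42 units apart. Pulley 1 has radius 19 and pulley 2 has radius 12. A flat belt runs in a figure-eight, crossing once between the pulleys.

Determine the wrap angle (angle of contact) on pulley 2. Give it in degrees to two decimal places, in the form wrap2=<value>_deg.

wrap2=275.14_deg

crossed belt: β = asin((r1+r2)/C) = asin(31/42) = 47.5694°
wrap1 = wrap2 = π + 2β = 275.1388°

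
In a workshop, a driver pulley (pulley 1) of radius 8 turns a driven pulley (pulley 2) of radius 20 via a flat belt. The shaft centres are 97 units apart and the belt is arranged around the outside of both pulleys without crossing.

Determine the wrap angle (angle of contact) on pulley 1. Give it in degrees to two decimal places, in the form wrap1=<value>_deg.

open belt: β = asin((r2−r1)/C) = asin(12/97) = 7.1063°
wrap1 = π − 2β = 165.7873°
wrap2 = π + 2β = 194.2127°

wrap1=165.79_deg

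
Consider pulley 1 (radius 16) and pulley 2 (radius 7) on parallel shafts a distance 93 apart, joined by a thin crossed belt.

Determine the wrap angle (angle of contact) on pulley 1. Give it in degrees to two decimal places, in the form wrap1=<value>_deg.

wrap1=208.64_deg

crossed belt: β = asin((r1+r2)/C) = asin(23/93) = 14.3185°
wrap1 = wrap2 = π + 2β = 208.6370°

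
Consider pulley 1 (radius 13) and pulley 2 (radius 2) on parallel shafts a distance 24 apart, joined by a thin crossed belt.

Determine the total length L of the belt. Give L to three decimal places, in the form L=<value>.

crossed belt: β = asin((r1+r2)/C) = asin(15/24) = 38.6822°
wrap1 = wrap2 = π + 2β = 257.3644°
tangent length = C·cosβ = 18.7350
L = (r1+r2)·wrap + 2·C·cosβ = 15·4.4919 + 2·18.7350 = 104.8478

L=104.848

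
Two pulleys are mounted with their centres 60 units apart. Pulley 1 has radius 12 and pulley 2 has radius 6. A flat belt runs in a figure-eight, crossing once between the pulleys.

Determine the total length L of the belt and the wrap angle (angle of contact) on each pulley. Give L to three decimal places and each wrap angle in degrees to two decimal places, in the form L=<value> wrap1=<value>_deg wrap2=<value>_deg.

L=181.990 wrap1=214.92_deg wrap2=214.92_deg

crossed belt: β = asin((r1+r2)/C) = asin(18/60) = 17.4576°
wrap1 = wrap2 = π + 2β = 214.9152°
tangent length = C·cosβ = 57.2364
L = (r1+r2)·wrap + 2·C·cosβ = 18·3.7510 + 2·57.2364 = 181.9903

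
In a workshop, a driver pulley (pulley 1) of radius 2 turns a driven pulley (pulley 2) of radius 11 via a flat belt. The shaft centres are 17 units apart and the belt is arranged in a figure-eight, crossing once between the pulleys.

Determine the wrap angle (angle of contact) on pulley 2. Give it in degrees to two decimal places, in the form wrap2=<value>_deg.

wrap2=279.76_deg

crossed belt: β = asin((r1+r2)/C) = asin(13/17) = 49.8808°
wrap1 = wrap2 = π + 2β = 279.7617°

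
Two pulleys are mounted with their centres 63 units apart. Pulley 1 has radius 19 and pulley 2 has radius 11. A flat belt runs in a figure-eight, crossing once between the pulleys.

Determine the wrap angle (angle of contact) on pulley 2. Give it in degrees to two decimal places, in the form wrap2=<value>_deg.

wrap2=236.87_deg

crossed belt: β = asin((r1+r2)/C) = asin(30/63) = 28.4369°
wrap1 = wrap2 = π + 2β = 236.8738°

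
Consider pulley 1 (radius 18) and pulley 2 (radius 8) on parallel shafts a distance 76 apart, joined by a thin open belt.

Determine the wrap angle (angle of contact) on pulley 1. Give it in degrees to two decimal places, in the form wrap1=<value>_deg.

open belt: β = asin((r2−r1)/C) = asin(-10/76) = -7.5608°
wrap1 = π − 2β = 195.1217°
wrap2 = π + 2β = 164.8783°

wrap1=195.12_deg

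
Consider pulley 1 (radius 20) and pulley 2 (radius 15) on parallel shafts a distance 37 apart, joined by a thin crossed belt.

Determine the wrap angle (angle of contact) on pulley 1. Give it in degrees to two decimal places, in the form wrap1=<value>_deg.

crossed belt: β = asin((r1+r2)/C) = asin(35/37) = 71.0754°
wrap1 = wrap2 = π + 2β = 322.1507°

wrap1=322.15_deg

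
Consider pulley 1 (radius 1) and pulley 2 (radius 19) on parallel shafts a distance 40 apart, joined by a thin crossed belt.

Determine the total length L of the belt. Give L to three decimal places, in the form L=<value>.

crossed belt: β = asin((r1+r2)/C) = asin(20/40) = 30.0000°
wrap1 = wrap2 = π + 2β = 240.0000°
tangent length = C·cosβ = 34.6410
L = (r1+r2)·wrap + 2·C·cosβ = 20·4.1888 + 2·34.6410 = 153.0578

L=153.058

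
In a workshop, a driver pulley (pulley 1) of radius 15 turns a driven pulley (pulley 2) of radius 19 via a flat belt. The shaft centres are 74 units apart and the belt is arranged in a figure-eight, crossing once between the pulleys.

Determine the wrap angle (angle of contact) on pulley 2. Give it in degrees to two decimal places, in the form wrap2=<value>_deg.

crossed belt: β = asin((r1+r2)/C) = asin(34/74) = 27.3522°
wrap1 = wrap2 = π + 2β = 234.7045°

wrap2=234.70_deg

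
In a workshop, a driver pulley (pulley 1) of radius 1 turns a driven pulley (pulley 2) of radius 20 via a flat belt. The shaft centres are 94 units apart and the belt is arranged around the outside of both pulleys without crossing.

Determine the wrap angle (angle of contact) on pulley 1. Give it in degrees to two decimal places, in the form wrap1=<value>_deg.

wrap1=156.68_deg

open belt: β = asin((r2−r1)/C) = asin(19/94) = 11.6614°
wrap1 = π − 2β = 156.6772°
wrap2 = π + 2β = 203.3228°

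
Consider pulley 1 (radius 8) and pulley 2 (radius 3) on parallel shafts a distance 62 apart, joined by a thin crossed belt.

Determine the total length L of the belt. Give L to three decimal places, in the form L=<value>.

L=160.514

crossed belt: β = asin((r1+r2)/C) = asin(11/62) = 10.2195°
wrap1 = wrap2 = π + 2β = 200.4390°
tangent length = C·cosβ = 61.0164
L = (r1+r2)·wrap + 2·C·cosβ = 11·3.4983 + 2·61.0164 = 160.5143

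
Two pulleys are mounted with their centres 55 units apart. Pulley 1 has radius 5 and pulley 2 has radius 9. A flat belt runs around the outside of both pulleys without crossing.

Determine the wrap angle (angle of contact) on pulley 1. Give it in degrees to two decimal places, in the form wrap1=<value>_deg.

open belt: β = asin((r2−r1)/C) = asin(4/55) = 4.1706°
wrap1 = π − 2β = 171.6587°
wrap2 = π + 2β = 188.3413°

wrap1=171.66_deg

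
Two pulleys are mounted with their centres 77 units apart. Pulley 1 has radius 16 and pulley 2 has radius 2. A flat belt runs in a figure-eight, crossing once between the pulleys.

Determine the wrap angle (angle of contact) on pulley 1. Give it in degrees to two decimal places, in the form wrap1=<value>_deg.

wrap1=207.04_deg

crossed belt: β = asin((r1+r2)/C) = asin(18/77) = 13.5189°
wrap1 = wrap2 = π + 2β = 207.0378°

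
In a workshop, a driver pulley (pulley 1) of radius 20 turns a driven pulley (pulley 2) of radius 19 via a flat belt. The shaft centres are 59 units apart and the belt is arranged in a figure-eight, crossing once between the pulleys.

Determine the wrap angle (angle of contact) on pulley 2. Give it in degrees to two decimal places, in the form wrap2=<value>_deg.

crossed belt: β = asin((r1+r2)/C) = asin(39/59) = 41.3775°
wrap1 = wrap2 = π + 2β = 262.7550°

wrap2=262.75_deg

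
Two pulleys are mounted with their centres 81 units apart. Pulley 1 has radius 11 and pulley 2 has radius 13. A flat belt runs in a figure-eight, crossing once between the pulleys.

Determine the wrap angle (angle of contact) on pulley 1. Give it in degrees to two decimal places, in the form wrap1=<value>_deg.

crossed belt: β = asin((r1+r2)/C) = asin(24/81) = 17.2353°
wrap1 = wrap2 = π + 2β = 214.4706°

wrap1=214.47_deg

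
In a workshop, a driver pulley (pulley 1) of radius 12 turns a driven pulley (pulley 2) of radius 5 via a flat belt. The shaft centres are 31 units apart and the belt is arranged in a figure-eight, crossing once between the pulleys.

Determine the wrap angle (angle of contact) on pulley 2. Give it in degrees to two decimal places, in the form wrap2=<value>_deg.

wrap2=246.51_deg

crossed belt: β = asin((r1+r2)/C) = asin(17/31) = 33.2564°
wrap1 = wrap2 = π + 2β = 246.5129°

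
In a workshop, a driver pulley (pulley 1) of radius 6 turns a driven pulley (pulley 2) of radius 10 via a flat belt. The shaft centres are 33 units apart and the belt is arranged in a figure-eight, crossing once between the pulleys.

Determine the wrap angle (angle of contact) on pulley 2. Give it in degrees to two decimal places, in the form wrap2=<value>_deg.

crossed belt: β = asin((r1+r2)/C) = asin(16/33) = 29.0025°
wrap1 = wrap2 = π + 2β = 238.0051°

wrap2=238.01_deg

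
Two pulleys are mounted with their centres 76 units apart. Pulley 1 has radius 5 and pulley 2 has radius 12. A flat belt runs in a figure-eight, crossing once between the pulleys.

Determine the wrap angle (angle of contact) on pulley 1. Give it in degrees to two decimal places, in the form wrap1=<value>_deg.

wrap1=205.85_deg

crossed belt: β = asin((r1+r2)/C) = asin(17/76) = 12.9255°
wrap1 = wrap2 = π + 2β = 205.8510°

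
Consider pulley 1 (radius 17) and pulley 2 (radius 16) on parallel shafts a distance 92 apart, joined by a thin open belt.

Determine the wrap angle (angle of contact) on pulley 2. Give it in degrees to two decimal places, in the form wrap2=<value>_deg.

wrap2=178.75_deg

open belt: β = asin((r2−r1)/C) = asin(-1/92) = -0.6228°
wrap1 = π − 2β = 181.2456°
wrap2 = π + 2β = 178.7544°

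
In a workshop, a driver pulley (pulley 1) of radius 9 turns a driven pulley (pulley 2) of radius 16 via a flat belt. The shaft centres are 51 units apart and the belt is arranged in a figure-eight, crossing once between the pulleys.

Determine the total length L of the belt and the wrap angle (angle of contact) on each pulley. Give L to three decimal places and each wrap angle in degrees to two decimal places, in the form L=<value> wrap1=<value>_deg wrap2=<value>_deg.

L=193.060 wrap1=238.71_deg wrap2=238.71_deg

crossed belt: β = asin((r1+r2)/C) = asin(25/51) = 29.3535°
wrap1 = wrap2 = π + 2β = 238.7069°
tangent length = C·cosβ = 44.4522
L = (r1+r2)·wrap + 2·C·cosβ = 25·4.1662 + 2·44.4522 = 193.0600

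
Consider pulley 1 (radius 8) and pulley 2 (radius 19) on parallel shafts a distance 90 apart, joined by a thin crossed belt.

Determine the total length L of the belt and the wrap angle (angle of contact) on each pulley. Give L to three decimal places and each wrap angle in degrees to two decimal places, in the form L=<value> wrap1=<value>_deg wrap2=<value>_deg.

L=272.985 wrap1=214.92_deg wrap2=214.92_deg

crossed belt: β = asin((r1+r2)/C) = asin(27/90) = 17.4576°
wrap1 = wrap2 = π + 2β = 214.9152°
tangent length = C·cosβ = 85.8545
L = (r1+r2)·wrap + 2·C·cosβ = 27·3.7510 + 2·85.8545 = 272.9855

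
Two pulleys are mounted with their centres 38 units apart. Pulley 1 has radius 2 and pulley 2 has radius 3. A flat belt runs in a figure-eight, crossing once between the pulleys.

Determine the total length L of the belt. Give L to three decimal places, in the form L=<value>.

L=92.367

crossed belt: β = asin((r1+r2)/C) = asin(5/38) = 7.5608°
wrap1 = wrap2 = π + 2β = 195.1217°
tangent length = C·cosβ = 37.6696
L = (r1+r2)·wrap + 2·C·cosβ = 5·3.4055 + 2·37.6696 = 92.3668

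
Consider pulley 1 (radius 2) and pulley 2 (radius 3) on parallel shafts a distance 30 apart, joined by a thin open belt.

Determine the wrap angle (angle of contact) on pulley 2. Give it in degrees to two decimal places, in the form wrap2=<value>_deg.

wrap2=183.82_deg

open belt: β = asin((r2−r1)/C) = asin(1/30) = 1.9102°
wrap1 = π − 2β = 176.1796°
wrap2 = π + 2β = 183.8204°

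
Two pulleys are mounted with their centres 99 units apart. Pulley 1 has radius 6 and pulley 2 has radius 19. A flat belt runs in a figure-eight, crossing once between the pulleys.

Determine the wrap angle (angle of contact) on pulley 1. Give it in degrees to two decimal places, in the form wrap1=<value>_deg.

wrap1=209.25_deg

crossed belt: β = asin((r1+r2)/C) = asin(25/99) = 14.6270°
wrap1 = wrap2 = π + 2β = 209.2540°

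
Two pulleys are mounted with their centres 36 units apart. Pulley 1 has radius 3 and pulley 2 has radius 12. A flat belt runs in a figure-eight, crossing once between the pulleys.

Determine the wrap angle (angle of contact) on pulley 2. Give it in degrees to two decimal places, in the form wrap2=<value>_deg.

wrap2=229.25_deg

crossed belt: β = asin((r1+r2)/C) = asin(15/36) = 24.6243°
wrap1 = wrap2 = π + 2β = 229.2486°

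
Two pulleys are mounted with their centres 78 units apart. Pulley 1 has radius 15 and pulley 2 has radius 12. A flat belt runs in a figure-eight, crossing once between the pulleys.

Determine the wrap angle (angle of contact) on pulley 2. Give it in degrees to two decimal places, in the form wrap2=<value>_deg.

crossed belt: β = asin((r1+r2)/C) = asin(27/78) = 20.2522°
wrap1 = wrap2 = π + 2β = 220.5045°

wrap2=220.50_deg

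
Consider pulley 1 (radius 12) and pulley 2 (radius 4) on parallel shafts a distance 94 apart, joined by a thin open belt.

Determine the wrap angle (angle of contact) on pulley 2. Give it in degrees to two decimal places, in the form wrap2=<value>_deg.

open belt: β = asin((r2−r1)/C) = asin(-8/94) = -4.8821°
wrap1 = π − 2β = 189.7643°
wrap2 = π + 2β = 170.2357°

wrap2=170.24_deg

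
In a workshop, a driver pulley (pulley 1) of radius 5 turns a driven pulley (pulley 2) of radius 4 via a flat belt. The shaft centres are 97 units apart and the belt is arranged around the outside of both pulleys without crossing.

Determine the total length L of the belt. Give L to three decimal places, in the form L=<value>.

L=222.285

open belt: β = asin((r2−r1)/C) = asin(-1/97) = -0.5907°
wrap1 = π − 2β = 181.1814°
wrap2 = π + 2β = 178.8186°
tangent length = C·cosβ = 96.9948
L = r1·wrap1 + r2·wrap2 + 2·C·cosβ = 5·3.1622 + 4·3.1210 + 2·96.9948 = 222.2846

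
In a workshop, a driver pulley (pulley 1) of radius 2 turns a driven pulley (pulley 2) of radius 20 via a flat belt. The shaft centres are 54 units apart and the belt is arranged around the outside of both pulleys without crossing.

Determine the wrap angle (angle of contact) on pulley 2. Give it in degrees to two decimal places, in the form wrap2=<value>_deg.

wrap2=218.94_deg

open belt: β = asin((r2−r1)/C) = asin(18/54) = 19.4712°
wrap1 = π − 2β = 141.0576°
wrap2 = π + 2β = 218.9424°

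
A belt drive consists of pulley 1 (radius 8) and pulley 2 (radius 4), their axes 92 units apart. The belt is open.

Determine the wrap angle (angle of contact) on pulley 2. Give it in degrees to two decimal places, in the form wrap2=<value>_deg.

wrap2=175.02_deg

open belt: β = asin((r2−r1)/C) = asin(-4/92) = -2.4919°
wrap1 = π − 2β = 184.9838°
wrap2 = π + 2β = 175.0162°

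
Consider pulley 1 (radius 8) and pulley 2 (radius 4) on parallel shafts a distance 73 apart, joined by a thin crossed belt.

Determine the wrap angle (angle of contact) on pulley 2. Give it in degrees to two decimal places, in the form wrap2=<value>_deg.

crossed belt: β = asin((r1+r2)/C) = asin(12/73) = 9.4614°
wrap1 = wrap2 = π + 2β = 198.9229°

wrap2=198.92_deg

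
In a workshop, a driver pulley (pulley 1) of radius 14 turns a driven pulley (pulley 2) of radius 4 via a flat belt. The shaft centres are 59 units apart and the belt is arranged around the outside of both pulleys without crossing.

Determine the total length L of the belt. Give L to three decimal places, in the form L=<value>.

open belt: β = asin((r2−r1)/C) = asin(-10/59) = -9.7583°
wrap1 = π − 2β = 199.5165°
wrap2 = π + 2β = 160.4835°
tangent length = C·cosβ = 58.1464
L = r1·wrap1 + r2·wrap2 + 2·C·cosβ = 14·3.4822 + 4·2.8010 + 2·58.1464 = 176.2477

L=176.248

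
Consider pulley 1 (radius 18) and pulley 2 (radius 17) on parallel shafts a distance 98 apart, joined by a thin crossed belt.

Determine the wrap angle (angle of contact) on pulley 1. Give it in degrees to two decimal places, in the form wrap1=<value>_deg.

wrap1=221.85_deg

crossed belt: β = asin((r1+r2)/C) = asin(35/98) = 20.9248°
wrap1 = wrap2 = π + 2β = 221.8497°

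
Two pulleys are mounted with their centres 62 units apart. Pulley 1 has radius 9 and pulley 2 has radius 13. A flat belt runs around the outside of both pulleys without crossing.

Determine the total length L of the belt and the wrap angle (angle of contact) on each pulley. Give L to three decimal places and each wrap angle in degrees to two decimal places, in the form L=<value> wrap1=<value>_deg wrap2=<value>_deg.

open belt: β = asin((r2−r1)/C) = asin(4/62) = 3.6991°
wrap1 = π − 2β = 172.6019°
wrap2 = π + 2β = 187.3981°
tangent length = C·cosβ = 61.8708
L = r1·wrap1 + r2·wrap2 + 2·C·cosβ = 9·3.0125 + 13·3.2707 + 2·61.8708 = 193.3732

L=193.373 wrap1=172.60_deg wrap2=187.40_deg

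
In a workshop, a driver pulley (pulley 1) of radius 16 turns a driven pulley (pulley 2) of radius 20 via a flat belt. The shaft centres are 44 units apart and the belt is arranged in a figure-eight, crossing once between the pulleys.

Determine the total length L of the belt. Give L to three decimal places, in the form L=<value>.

L=232.687

crossed belt: β = asin((r1+r2)/C) = asin(36/44) = 54.9032°
wrap1 = wrap2 = π + 2β = 289.8064°
tangent length = C·cosβ = 25.2982
L = (r1+r2)·wrap + 2·C·cosβ = 36·5.0581 + 2·25.2982 = 232.6872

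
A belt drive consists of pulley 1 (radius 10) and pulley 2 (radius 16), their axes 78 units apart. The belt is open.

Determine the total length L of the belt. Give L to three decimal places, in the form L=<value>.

open belt: β = asin((r2−r1)/C) = asin(6/78) = 4.4117°
wrap1 = π − 2β = 171.1765°
wrap2 = π + 2β = 188.8235°
tangent length = C·cosβ = 77.7689
L = r1·wrap1 + r2·wrap2 + 2·C·cosβ = 10·2.9876 + 16·3.2956 + 2·77.7689 = 238.1432

L=238.143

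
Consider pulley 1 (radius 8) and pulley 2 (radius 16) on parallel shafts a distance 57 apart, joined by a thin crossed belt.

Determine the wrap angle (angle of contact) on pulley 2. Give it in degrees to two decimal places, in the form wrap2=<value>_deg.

crossed belt: β = asin((r1+r2)/C) = asin(24/57) = 24.9011°
wrap1 = wrap2 = π + 2β = 229.8021°

wrap2=229.80_deg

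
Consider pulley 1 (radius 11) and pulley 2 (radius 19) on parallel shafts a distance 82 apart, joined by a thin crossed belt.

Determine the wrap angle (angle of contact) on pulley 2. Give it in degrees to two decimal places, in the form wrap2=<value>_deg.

crossed belt: β = asin((r1+r2)/C) = asin(30/82) = 21.4601°
wrap1 = wrap2 = π + 2β = 222.9203°

wrap2=222.92_deg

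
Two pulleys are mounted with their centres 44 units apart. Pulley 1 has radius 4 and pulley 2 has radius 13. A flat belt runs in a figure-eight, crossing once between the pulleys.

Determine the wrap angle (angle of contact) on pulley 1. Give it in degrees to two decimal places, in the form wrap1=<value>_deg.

wrap1=225.46_deg

crossed belt: β = asin((r1+r2)/C) = asin(17/44) = 22.7284°
wrap1 = wrap2 = π + 2β = 225.4568°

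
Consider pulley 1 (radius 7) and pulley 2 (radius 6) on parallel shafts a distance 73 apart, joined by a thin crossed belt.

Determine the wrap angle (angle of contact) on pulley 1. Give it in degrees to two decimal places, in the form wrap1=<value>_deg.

crossed belt: β = asin((r1+r2)/C) = asin(13/73) = 10.2581°
wrap1 = wrap2 = π + 2β = 200.5161°

wrap1=200.52_deg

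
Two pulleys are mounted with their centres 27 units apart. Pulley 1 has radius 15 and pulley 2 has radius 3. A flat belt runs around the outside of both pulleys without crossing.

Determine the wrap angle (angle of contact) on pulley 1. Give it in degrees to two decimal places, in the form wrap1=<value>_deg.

wrap1=232.78_deg

open belt: β = asin((r2−r1)/C) = asin(-12/27) = -26.3878°
wrap1 = π − 2β = 232.7756°
wrap2 = π + 2β = 127.2244°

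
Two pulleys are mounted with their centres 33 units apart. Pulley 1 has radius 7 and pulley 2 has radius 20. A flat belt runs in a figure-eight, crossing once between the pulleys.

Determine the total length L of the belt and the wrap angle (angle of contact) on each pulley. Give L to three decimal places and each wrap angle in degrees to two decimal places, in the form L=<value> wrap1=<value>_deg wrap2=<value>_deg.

L=174.515 wrap1=289.81_deg wrap2=289.81_deg

crossed belt: β = asin((r1+r2)/C) = asin(27/33) = 54.9032°
wrap1 = wrap2 = π + 2β = 289.8064°
tangent length = C·cosβ = 18.9737
L = (r1+r2)·wrap + 2·C·cosβ = 27·5.0581 + 2·18.9737 = 174.5154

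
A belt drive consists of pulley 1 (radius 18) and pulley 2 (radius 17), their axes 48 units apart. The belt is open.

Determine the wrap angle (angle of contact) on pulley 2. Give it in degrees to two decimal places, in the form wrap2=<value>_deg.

open belt: β = asin((r2−r1)/C) = asin(-1/48) = -1.1937°
wrap1 = π − 2β = 182.3875°
wrap2 = π + 2β = 177.6125°

wrap2=177.61_deg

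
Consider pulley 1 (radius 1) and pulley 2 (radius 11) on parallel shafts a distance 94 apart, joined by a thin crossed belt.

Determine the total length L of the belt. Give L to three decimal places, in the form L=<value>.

crossed belt: β = asin((r1+r2)/C) = asin(12/94) = 7.3344°
wrap1 = wrap2 = π + 2β = 194.6687°
tangent length = C·cosβ = 93.2309
L = (r1+r2)·wrap + 2·C·cosβ = 12·3.3976 + 2·93.2309 = 227.2331

L=227.233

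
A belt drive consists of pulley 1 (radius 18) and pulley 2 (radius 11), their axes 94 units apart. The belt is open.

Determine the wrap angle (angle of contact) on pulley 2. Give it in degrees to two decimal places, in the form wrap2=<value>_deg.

open belt: β = asin((r2−r1)/C) = asin(-7/94) = -4.2707°
wrap1 = π − 2β = 188.5413°
wrap2 = π + 2β = 171.4587°

wrap2=171.46_deg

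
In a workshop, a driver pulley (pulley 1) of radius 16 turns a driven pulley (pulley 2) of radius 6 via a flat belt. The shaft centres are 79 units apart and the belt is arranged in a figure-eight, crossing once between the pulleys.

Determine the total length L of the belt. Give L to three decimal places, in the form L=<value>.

crossed belt: β = asin((r1+r2)/C) = asin(22/79) = 16.1696°
wrap1 = wrap2 = π + 2β = 212.3391°
tangent length = C·cosβ = 75.8749
L = (r1+r2)·wrap + 2·C·cosβ = 22·3.7060 + 2·75.8749 = 233.2822

L=233.282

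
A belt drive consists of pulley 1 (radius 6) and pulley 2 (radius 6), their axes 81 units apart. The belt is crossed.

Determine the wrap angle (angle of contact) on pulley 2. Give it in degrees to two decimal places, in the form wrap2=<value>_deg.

wrap2=197.04_deg

crossed belt: β = asin((r1+r2)/C) = asin(12/81) = 8.5196°
wrap1 = wrap2 = π + 2β = 197.0392°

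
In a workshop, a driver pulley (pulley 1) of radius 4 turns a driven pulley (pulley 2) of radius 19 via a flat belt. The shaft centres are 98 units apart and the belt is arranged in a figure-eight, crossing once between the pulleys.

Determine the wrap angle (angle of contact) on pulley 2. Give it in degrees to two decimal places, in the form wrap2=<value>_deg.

wrap2=207.15_deg

crossed belt: β = asin((r1+r2)/C) = asin(23/98) = 13.5736°
wrap1 = wrap2 = π + 2β = 207.1472°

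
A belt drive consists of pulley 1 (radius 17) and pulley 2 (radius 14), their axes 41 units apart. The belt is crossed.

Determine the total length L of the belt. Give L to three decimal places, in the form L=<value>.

crossed belt: β = asin((r1+r2)/C) = asin(31/41) = 49.1214°
wrap1 = wrap2 = π + 2β = 278.2427°
tangent length = C·cosβ = 26.8328
L = (r1+r2)·wrap + 2·C·cosβ = 31·4.8563 + 2·26.8328 = 204.2094

L=204.209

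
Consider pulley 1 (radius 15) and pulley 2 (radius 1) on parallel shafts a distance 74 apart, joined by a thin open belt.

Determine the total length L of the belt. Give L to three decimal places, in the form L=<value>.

open belt: β = asin((r2−r1)/C) = asin(-14/74) = -10.9055°
wrap1 = π − 2β = 201.8109°
wrap2 = π + 2β = 158.1891°
tangent length = C·cosβ = 72.6636
L = r1·wrap1 + r2·wrap2 + 2·C·cosβ = 15·3.5223 + 1·2.7609 + 2·72.6636 = 200.9221

L=200.922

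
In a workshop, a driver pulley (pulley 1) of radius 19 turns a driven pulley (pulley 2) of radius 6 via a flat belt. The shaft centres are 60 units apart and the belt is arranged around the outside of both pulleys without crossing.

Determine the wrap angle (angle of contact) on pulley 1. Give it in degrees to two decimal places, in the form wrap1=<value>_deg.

wrap1=205.03_deg

open belt: β = asin((r2−r1)/C) = asin(-13/60) = -12.5133°
wrap1 = π − 2β = 205.0267°
wrap2 = π + 2β = 154.9733°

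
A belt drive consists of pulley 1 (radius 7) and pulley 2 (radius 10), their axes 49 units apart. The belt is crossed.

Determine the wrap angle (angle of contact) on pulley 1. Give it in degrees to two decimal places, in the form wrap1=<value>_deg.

crossed belt: β = asin((r1+r2)/C) = asin(17/49) = 20.3002°
wrap1 = wrap2 = π + 2β = 220.6004°

wrap1=220.60_deg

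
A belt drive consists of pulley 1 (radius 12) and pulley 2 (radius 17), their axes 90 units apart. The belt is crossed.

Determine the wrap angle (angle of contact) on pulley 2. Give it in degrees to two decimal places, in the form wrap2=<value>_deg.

crossed belt: β = asin((r1+r2)/C) = asin(29/90) = 18.7974°
wrap1 = wrap2 = π + 2β = 217.5947°

wrap2=217.59_deg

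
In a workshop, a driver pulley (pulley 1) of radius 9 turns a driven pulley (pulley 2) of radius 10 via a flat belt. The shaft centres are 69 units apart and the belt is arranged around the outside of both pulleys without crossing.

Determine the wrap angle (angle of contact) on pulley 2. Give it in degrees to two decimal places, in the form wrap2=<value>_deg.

wrap2=181.66_deg

open belt: β = asin((r2−r1)/C) = asin(1/69) = 0.8304°
wrap1 = π − 2β = 178.3392°
wrap2 = π + 2β = 181.6608°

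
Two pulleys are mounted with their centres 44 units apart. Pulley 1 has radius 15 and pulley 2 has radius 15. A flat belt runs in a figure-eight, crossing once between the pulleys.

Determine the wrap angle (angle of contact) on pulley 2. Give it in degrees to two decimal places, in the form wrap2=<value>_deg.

wrap2=265.97_deg

crossed belt: β = asin((r1+r2)/C) = asin(30/44) = 42.9859°
wrap1 = wrap2 = π + 2β = 265.9718°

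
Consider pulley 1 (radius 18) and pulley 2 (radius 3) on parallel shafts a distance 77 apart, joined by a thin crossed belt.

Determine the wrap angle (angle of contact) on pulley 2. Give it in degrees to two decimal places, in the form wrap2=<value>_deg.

crossed belt: β = asin((r1+r2)/C) = asin(21/77) = 15.8266°
wrap1 = wrap2 = π + 2β = 211.6532°

wrap2=211.65_deg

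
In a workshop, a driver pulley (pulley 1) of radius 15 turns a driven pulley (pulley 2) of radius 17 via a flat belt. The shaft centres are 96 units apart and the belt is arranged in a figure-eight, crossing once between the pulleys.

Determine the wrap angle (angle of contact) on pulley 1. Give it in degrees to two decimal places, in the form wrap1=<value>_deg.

wrap1=218.94_deg

crossed belt: β = asin((r1+r2)/C) = asin(32/96) = 19.4712°
wrap1 = wrap2 = π + 2β = 218.9424°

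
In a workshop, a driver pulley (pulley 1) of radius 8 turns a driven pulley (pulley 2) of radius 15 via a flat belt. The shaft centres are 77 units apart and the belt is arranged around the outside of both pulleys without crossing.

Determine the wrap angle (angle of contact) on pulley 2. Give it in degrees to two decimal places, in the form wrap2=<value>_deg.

wrap2=190.43_deg

open belt: β = asin((r2−r1)/C) = asin(7/77) = 5.2159°
wrap1 = π − 2β = 169.5682°
wrap2 = π + 2β = 190.4318°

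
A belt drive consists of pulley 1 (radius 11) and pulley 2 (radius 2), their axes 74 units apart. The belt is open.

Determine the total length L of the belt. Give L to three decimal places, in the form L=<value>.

L=189.937

open belt: β = asin((r2−r1)/C) = asin(-9/74) = -6.9857°
wrap1 = π − 2β = 193.9714°
wrap2 = π + 2β = 166.0286°
tangent length = C·cosβ = 73.4507
L = r1·wrap1 + r2·wrap2 + 2·C·cosβ = 11·3.3854 + 2·2.8977 + 2·73.4507 = 189.9367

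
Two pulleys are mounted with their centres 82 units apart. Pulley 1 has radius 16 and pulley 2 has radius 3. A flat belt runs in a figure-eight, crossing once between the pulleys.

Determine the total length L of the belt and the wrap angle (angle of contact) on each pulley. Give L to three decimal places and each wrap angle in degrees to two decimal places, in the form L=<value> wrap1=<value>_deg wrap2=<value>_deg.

L=228.113 wrap1=206.80_deg wrap2=206.80_deg

crossed belt: β = asin((r1+r2)/C) = asin(19/82) = 13.3976°
wrap1 = wrap2 = π + 2β = 206.7952°
tangent length = C·cosβ = 79.7684
L = (r1+r2)·wrap + 2·C·cosβ = 19·3.6093 + 2·79.7684 = 228.1127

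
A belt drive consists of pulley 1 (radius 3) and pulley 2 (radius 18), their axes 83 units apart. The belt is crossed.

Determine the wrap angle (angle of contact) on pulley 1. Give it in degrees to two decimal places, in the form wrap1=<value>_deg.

wrap1=209.31_deg

crossed belt: β = asin((r1+r2)/C) = asin(21/83) = 14.6558°
wrap1 = wrap2 = π + 2β = 209.3116°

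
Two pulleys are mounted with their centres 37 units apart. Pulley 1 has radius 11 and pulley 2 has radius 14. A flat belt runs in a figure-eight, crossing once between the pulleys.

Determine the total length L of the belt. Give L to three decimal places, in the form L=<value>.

L=170.187

crossed belt: β = asin((r1+r2)/C) = asin(25/37) = 42.5066°
wrap1 = wrap2 = π + 2β = 265.0133°
tangent length = C·cosβ = 27.2764
L = (r1+r2)·wrap + 2·C·cosβ = 25·4.6254 + 2·27.2764 = 170.1866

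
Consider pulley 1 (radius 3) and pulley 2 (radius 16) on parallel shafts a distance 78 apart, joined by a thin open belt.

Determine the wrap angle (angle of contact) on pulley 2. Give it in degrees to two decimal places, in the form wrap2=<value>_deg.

open belt: β = asin((r2−r1)/C) = asin(13/78) = 9.5941°
wrap1 = π − 2β = 160.8119°
wrap2 = π + 2β = 199.1881°

wrap2=199.19_deg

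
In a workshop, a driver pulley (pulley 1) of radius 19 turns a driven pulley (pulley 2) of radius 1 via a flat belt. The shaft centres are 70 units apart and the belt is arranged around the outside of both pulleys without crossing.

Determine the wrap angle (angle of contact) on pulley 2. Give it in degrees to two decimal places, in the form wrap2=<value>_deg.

open belt: β = asin((r2−r1)/C) = asin(-18/70) = -14.9006°
wrap1 = π − 2β = 209.8012°
wrap2 = π + 2β = 150.1988°

wrap2=150.20_deg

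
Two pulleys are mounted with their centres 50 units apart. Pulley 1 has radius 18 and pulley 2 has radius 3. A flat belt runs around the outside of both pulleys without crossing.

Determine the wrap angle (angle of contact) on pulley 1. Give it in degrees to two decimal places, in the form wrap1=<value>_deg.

open belt: β = asin((r2−r1)/C) = asin(-15/50) = -17.4576°
wrap1 = π − 2β = 214.9152°
wrap2 = π + 2β = 145.0848°

wrap1=214.92_deg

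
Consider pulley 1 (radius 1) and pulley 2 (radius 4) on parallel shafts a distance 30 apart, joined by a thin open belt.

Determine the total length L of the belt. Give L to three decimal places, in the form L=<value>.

open belt: β = asin((r2−r1)/C) = asin(3/30) = 5.7392°
wrap1 = π − 2β = 168.5217°
wrap2 = π + 2β = 191.4783°
tangent length = C·cosβ = 29.8496
L = r1·wrap1 + r2·wrap2 + 2·C·cosβ = 1·2.9413 + 4·3.3419 + 2·29.8496 = 76.0082

L=76.008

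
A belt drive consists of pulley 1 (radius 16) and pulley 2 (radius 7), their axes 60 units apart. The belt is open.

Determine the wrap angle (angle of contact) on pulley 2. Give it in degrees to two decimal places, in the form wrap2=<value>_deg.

open belt: β = asin((r2−r1)/C) = asin(-9/60) = -8.6269°
wrap1 = π − 2β = 197.2539°
wrap2 = π + 2β = 162.7461°

wrap2=162.75_deg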